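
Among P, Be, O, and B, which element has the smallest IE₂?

IE_2 is the cost of taking one more electron from the +1 cation: P⁺ still has 4 valence electrons; Be⁺ still has 1 valence electron; O⁺ still has 5 valence electrons; B⁺ still has 2 valence electrons.
All are still removing valence electrons, so compare the +1 ions as you would atoms: IE_2 generally rises across a period (higher Z_eff) and falls down a group (larger shell), subject to the usual subshell exceptions.
Valence configurations: P⁺ [Ne]3s²3p², Be⁺ [He]2s¹, O⁺ [He]2s²2p³, B⁺ [He]2s².
Tabulated IE_2 (kJ/mol): P 1907, Be 1757, O 3388, B 2427.
Putting it together, IE_2: Be < P < B < O.

Be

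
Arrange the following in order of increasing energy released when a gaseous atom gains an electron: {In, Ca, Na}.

Ca < In < Na

Na is in period 3, group 1; Ca is in period 4, group 2; In is in period 5, group 13.
Electron affinity generally becomes more exothermic across a period toward the halogens and less exothermic down a group.
These sit on a diagonal, where the across-period and down-group effects partly cancel.
In > Ca: period and group pull opposite ways; the across-period shift dominates (29 vs 2 kJ/mol).
Na > In: period and group pull opposite ways; the down-group shift dominates (53 vs 29 kJ/mol).
Approximate values (kJ/mol): Na 53, Ca 2, In 29.
So from lowest to highest: Ca < In < Na.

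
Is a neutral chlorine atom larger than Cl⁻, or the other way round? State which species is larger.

Cl⁻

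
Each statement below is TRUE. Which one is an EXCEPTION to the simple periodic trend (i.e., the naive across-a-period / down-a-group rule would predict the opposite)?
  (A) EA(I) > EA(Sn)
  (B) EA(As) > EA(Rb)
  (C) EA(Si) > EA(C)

The general trend: electron affinity increases across a period and decreases down a group.
(A) I (period 5, group 17) vs Sn (period 5, group 14): the stated order agrees with the simple trend.
(B) As (period 4, group 15) vs Rb (period 5, group 1): the stated order agrees with the simple trend.
(C) Si (period 3, group 14) vs C (period 2, group 14): the stated order contradicts the simple trend.
The exception is (C): Si's larger, more diffuse 3p orbitals accept an added electron slightly more readily than C's compact 2p.

(C)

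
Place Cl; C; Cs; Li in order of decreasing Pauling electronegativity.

Cl > C > Li > Cs

Atoms toward the upper right of the periodic table pull bonding electrons most strongly.
Here both period and group differ, so the two effects have to be weighed against each other.
Li > Cs: Li sits above Cs in group 1, so the down-group effect alone puts Li higher.
C > Li: C lies to the right of Li in period 2, so the across-period effect alone puts C higher.
Cl > C: period and group pull opposite ways; the across-period shift dominates (3.16 vs 2.55).
For reference (Pauling): Li 0.98, C 2.55, Cl 3.16, Cs 0.79.
So from highest to lowest: Cl > C > Li > Cs.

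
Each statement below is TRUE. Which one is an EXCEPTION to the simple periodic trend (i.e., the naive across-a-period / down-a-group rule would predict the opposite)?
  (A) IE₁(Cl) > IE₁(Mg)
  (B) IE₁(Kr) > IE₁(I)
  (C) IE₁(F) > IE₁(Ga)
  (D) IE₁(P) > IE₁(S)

The general trend: IE₁ increases across a period and decreases down a group.
(A) Cl (period 3, group 17) vs Mg (period 3, group 2): the stated order agrees with the simple trend.
(B) Kr (period 4, group 18) vs I (period 5, group 17): the stated order agrees with the simple trend.
(C) F (period 2, group 17) vs Ga (period 4, group 13): the stated order agrees with the simple trend.
(D) P (period 3, group 15) vs S (period 3, group 16): the stated order contradicts the simple trend.
The exception is (D): S (3p⁴) ionizes more easily than half-filled P (3p³) because the paired 3p electron in S is pushed out by e⁻–e⁻ repulsion.

(D)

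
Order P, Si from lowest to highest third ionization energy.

P < Si

IE_3 is the cost of taking one more electron from the +2 cation: P²⁺ still has 3 valence electrons; Si²⁺ still has 2 valence electrons.
All are still removing valence electrons, so compare the +2 ions as you would atoms: IE_3 generally rises across a period (higher Z_eff) and falls down a group (larger shell), subject to the usual subshell exceptions.
Valence configurations: P²⁺ [Ne]3s²3p¹, Si²⁺ [Ne]3s².
P²⁺ loses a lone 3p electron whereas Si²⁺ must break into a filled 3s² pair, so IE_3(Si) > IE_3(P) even though P has the higher nuclear charge.
Approximate IE_3 values (kJ/mol): P 2914, Si 3232.
So the third ionization energies run P < Si.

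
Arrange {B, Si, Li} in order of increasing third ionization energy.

Si < B < Li

IE_3 is the cost of taking one more electron from the +2 cation: B²⁺ still has 1 valence electron; Si²⁺ still has 2 valence electrons; Li²⁺ is already 1 electron into the core.
Breaking into a closed-shell core is much more expensive than removing a leftover valence electron — Li has the largest IE_3 here.
Valence configurations: B²⁺ [He]2s¹, Si²⁺ [Ne]3s².
Approximate IE_3 values (kJ/mol): B 3660, Si 3232, Li 11815.
So the third ionization energies run Si < B < Li.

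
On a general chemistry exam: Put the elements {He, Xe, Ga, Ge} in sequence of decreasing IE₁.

He is in period 1, group 18; Ga is in period 4, group 13; Ge is in period 4, group 14; Xe is in period 5, group 18.
First ionization energy rises across a period (greater Z_eff holds electrons more tightly) and falls down a group (valence electrons are farther from the nucleus).
These span different periods and groups, so the two trends combine.
Ge > Ga: Ge lies to the right of Ga in period 4, so the across-period effect alone puts Ge higher.
Xe > Ge: period and group pull opposite ways; the across-period shift dominates (1170 vs 762 kJ/mol).
He > Xe: He sits above Xe in group 18, so the down-group effect alone puts He higher.
Approximate values (kJ/mol): He 2372, Ga 579, Ge 762, Xe 1170.
So from highest to lowest: He > Xe > Ge > Ga.

He, Xe, Ge, Ga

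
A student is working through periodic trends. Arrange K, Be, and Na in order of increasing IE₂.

Be, K, Na

Consider each +1 ion: K⁺ is the bare [Ar] core; Be⁺ still has 1 valence electron; Na⁺ is the bare [Ne] core.
Breaking into a closed-shell core is much more expensive than removing a leftover valence electron — K and Na have the largest IE_2 here.
The numbers (kJ/mol): K 3052, Be 1757, Na 4562.
So the second ionization energies run Be < K < Na.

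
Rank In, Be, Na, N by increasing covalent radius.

Be is in period 2, group 2; N is in period 2, group 15; Na is in period 3, group 1; In is in period 5, group 13.
Moving right in a period, electrons are added to the same shell under a stronger nuclear pull, so atoms get smaller; moving down, a new shell is opened and atoms get larger.
These span different periods and groups, so the two trends combine.
Be > N: Be lies to the left of N in period 2, so the across-period effect alone puts Be larger.
In > Be: period and group pull opposite ways; the down-group shift dominates (142 vs 102 pm).
Na > In: the two effects oppose for this pair; the across-period effect wins (155 vs 142 pm).
Tabulated atomic radius (pm): Be 102, N 71, Na 155, In 142.
So from smallest to largest: N < Be < In < Na.

N < Be < In < Na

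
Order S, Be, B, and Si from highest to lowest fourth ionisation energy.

B, Be, S, Si

After 3 electrons have been removed, what remains? S³⁺ still has 3 valence electrons; Be³⁺ is already 1 electron into the core; B³⁺ is the bare [He] core; Si³⁺ still has 1 valence electron.
Breaking into a closed-shell core is much more expensive than removing a leftover valence electron — Be and B have the largest IE_4 here.
Valence configurations: S³⁺ [Ne]3s²3p¹, Si³⁺ [Ne]3s¹.
Tabulated IE_4 (kJ/mol): S 4556, Be 21007, B 25026, Si 4356.
Hence IE_4: Si < S < Be < B.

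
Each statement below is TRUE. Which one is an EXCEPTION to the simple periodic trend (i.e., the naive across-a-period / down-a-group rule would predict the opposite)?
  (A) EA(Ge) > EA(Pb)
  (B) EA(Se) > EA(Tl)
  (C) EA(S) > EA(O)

(C)

The general trend: electron affinity increases across a period and decreases down a group.
(A) Ge (period 4, group 14) vs Pb (period 6, group 14): the stated order agrees with the simple trend.
(B) Se (period 4, group 16) vs Tl (period 6, group 13): the stated order agrees with the simple trend.
(C) S (period 3, group 16) vs O (period 2, group 16): the stated order contradicts the simple trend.
The exception is (C): the compact 2p subshell of O repels the added electron more than S's larger 3p does.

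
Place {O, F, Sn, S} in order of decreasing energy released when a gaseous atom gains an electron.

Atoms with high Z_eff and room in the valence shell (especially the halogens) have the most exothermic electron affinities.
Here both period and group differ, so the two effects have to be weighed against each other.
O > Sn: relative to Sn, both the across-period and down-group shifts push O's electron affinity up.
S > O: this pair runs against the simple trend — see the exception note.
F > S: relative to S, both the across-period and down-group shifts push F's electron affinity up.
Note the exception: S has a higher electron affinity than O, contrary to the simple trend — the compact 2p subshell of O repels the added electron more than S's larger 3p does.
Tabulated electron affinity (kJ/mol): O 141, F 328, S 200, Sn 107.
So from highest to lowest: F > S > O > Sn.

F, S, O, Sn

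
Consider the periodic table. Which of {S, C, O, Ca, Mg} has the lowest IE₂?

Ca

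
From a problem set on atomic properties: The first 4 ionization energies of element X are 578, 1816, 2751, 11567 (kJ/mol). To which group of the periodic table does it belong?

Group 13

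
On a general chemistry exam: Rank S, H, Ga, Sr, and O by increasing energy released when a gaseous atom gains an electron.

Adding an electron releases more energy for atoms nearer the top right (short of the noble gases).
These span different periods and groups, so the two trends combine.
Ga > Sr: both effects reinforce here, so Ga is clearly the higher of the two.
H > Ga: period and group pull opposite ways; the down-group shift dominates (73 vs 29 kJ/mol).
O > H: the two effects oppose for this pair; the across-period effect wins (141 vs 73 kJ/mol).
S > O: this pair runs against the simple trend — see the exception note.
Note the exception: S has a higher electron affinity than O, contrary to the simple trend — the compact 2p subshell of O repels the added electron more than S's larger 3p does.
Approximate values (kJ/mol): H 73, O 141, S 200, Ga 29, Sr 5.
So from lowest to highest: Sr < Ga < H < O < S.

Sr < Ga < H < O < S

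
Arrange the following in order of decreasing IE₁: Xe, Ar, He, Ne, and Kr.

He > Ne > Ar > Kr > Xe

He is in period 1, group 18; Ne is in period 2, group 18; Ar is in period 3, group 18; Kr is in period 4, group 18; Xe is in period 5, group 18.
Removing the outermost electron gets harder across a period and easier down a group.
All are in group 18, so first ionization energy increases up the group.
So from highest to lowest: He > Ne > Ar > Kr > Xe.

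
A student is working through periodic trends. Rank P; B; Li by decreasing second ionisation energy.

Li > B > P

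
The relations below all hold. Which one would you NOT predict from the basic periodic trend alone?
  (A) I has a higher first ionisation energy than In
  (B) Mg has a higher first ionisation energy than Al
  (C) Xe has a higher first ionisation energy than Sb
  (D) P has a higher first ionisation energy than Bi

(B)

The general trend: first ionisation energy increases across a period and decreases down a group.
(A) I (period 5, group 17) vs In (period 5, group 13): the stated order agrees with the simple trend.
(B) Mg (period 3, group 2) vs Al (period 3, group 13): the stated order contradicts the simple trend.
(C) Xe (period 5, group 18) vs Sb (period 5, group 15): the stated order agrees with the simple trend.
(D) P (period 3, group 15) vs Bi (period 6, group 15): the stated order agrees with the simple trend.
The exception is (B): Al's single 3p electron is easier to remove than one from Mg's filled 3s².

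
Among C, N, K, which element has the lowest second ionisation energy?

C

Consider each +1 ion: C⁺ still has 3 valence electrons; N⁺ still has 4 valence electrons; K⁺ is the bare [Ar] core.
Breaking into a closed-shell core is much more expensive than removing a leftover valence electron — K has the largest IE_2 here.
Valence configurations: C⁺ [He]2s²2p¹, N⁺ [He]2s²2p².
The numbers (kJ/mol): C 2353, N 2856, K 3052.
Overall IE_2 order: C < N < K.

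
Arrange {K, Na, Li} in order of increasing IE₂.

K < Na < Li

The second ionization energy removes an electron from the +1 ion. For each element: K⁺ is the bare [Ar] core; Na⁺ is the bare [Ne] core; Li⁺ is the bare [He] core.
All of these are removing an electron from a noble-gas core or deeper; the smaller core (lower principal quantum number) is held far more tightly, and within a period the higher nuclear charge binds the same core more tightly.
Approximate IE_2 values (kJ/mol): K 3052, Na 4562, Li 7298.
Putting it together, IE_2: K < Na < Li.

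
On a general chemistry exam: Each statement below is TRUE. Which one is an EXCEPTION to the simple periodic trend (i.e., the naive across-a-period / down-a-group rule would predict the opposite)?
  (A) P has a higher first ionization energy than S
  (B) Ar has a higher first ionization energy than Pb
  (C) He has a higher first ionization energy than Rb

(A)

The general trend: first ionization energy increases across a period and decreases down a group.
(A) P (period 3, group 15) vs S (period 3, group 16): the stated order contradicts the simple trend.
(B) Ar (period 3, group 18) vs Pb (period 6, group 14): the stated order agrees with the simple trend.
(C) He (period 1, group 18) vs Rb (period 5, group 1): the stated order agrees with the simple trend.
The exception is (A): S (3p⁴) ionizes more easily than half-filled P (3p³) because the paired 3p electron in S is pushed out by e⁻–e⁻ repulsion.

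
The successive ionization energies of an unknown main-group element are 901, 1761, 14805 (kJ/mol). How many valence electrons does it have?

Look for the largest jump between consecutive ionization energies: IE3/IE2 ≈ 8.4, far larger than any earlier ratio.
That jump marks the point where a core electron is being removed. So the atom has 2 valence electrons.

2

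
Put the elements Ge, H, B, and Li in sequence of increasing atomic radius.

H is in period 1, group 1; Li is in period 2, group 1; B is in period 2, group 13; Ge is in period 4, group 14.
Across a period the added protons contract the valence shell; down a group each new principal shell makes the atom larger.
Here both period and group differ, so the two effects have to be weighed against each other.
B > H: period and group pull opposite ways; the down-group shift dominates (85 vs 32 pm).
Ge > B: period and group pull opposite ways; the down-group shift dominates (121 vs 85 pm).
Li > Ge: period and group pull opposite ways; the across-period shift dominates (133 vs 121 pm).
Approximate values (pm): H 32, Li 133, B 85, Ge 121.
So from smallest to largest: H < B < Ge < Li.

H, B, Ge, Li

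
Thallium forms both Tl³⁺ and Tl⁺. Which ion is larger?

Both ions have Z = 81 protons, but Tl³⁺ has lost more electrons, so its remaining electrons feel a larger effective nuclear charge per electron and are pulled in more tightly.
Higher positive charge → smaller ion, so Tl⁺ > Tl³⁺.

Tl⁺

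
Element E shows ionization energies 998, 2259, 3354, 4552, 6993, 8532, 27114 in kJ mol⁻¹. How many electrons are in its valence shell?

6

Look for the largest jump between consecutive ionization energies: IE7/IE6 ≈ 3.2, far larger than any earlier ratio.
That jump marks the point where a core electron is being removed. So the atom has 6 valence electrons.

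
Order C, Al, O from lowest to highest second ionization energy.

The second ionization energy removes an electron from the +1 ion. For each element: C⁺ still has 3 valence electrons; Al⁺ still has 2 valence electrons; O⁺ still has 5 valence electrons.
All are still removing valence electrons, so compare the +1 ions as you would atoms: IE_2 generally rises across a period (higher Z_eff) and falls down a group (larger shell), subject to the usual subshell exceptions.
Valence configurations: C⁺ [He]2s²2p¹, Al⁺ [Ne]3s², O⁺ [He]2s²2p³.
Approximate IE_2 values (kJ/mol): C 2353, Al 1817, O 3388.
Hence IE_2: Al < C < O.

Al, C, O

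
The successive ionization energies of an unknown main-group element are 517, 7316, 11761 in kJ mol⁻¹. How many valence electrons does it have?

1

Look for the largest jump between consecutive ionization energies: IE2/IE1 ≈ 14.2, far larger than any earlier ratio.
That jump marks the point where a core electron is being removed. So the atom has 1 valence electron.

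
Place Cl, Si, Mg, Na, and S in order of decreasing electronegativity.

Na is in period 3, group 1; Mg is in period 3, group 2; Si is in period 3, group 14; S is in period 3, group 16; Cl is in period 3, group 17.
Smaller atoms with higher effective nuclear charge are more electronegative.
All lie in period 3, so electronegativity increases left to right.
So from highest to lowest: Cl > S > Si > Mg > Na.

Cl, S, Si, Mg, Na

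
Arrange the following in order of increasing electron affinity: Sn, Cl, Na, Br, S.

Na, Sn, S, Br, Cl

Na is in period 3, group 1; S is in period 3, group 16; Cl is in period 3, group 17; Br is in period 4, group 17; Sn is in period 5, group 14.
Adding an electron releases more energy for atoms nearer the top right (short of the noble gases).
Neither a single period nor a single group — weigh both effects.
Sn > Na: period and group pull opposite ways; the across-period shift dominates (107 vs 53 kJ/mol).
S > Sn: relative to Sn, both the across-period and down-group shifts push S's electron affinity up.
Br > S: period and group pull opposite ways; the across-period shift dominates (325 vs 200 kJ/mol).
Cl > Br: they share group 17; the group trend gives Cl the larger value.
Approximate values (kJ/mol): Na 53, S 200, Cl 349, Br 325, Sn 107.
So from lowest to highest: Na < Sn < S < Br < Cl.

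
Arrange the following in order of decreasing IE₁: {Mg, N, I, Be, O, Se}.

Be is in period 2, group 2; N is in period 2, group 15; O is in period 2, group 16; Mg is in period 3, group 2; Se is in period 4, group 16; I is in period 5, group 17.
First ionization energy rises across a period (greater Z_eff holds electrons more tightly) and falls down a group (valence electrons are farther from the nucleus).
These span different periods and groups, so the two trends combine.
Be > Mg: Be sits above Mg in group 2, so the down-group effect alone puts Be higher.
Se > Be: period and group pull opposite ways; the across-period shift dominates (941 vs 900 kJ/mol).
I > Se: the two effects oppose for this pair; the across-period effect wins (1008 vs 941 kJ/mol).
O > I: the two effects oppose for this pair; the down-group effect wins (1314 vs 1008 kJ/mol).
N > O: this pair runs against the simple trend — see the exception note.
Note the exception: N has a higher first ionization energy than O, contrary to the simple trend — pairing an electron in O's 2p⁴ costs repulsion energy, so O ionizes more easily than half-filled N (2p³).
Tabulated first ionization energy (kJ/mol): Be 900, N 1402, O 1314, Mg 738, Se 941, I 1008.
So from highest to lowest: N > O > I > Se > Be > Mg.

N, O, I, Se, Be, Mg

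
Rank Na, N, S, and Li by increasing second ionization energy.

S < N < Na < Li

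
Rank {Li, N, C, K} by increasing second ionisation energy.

C < N < K < Li

After 1 electron has been removed, what remains? Li⁺ is the bare [He] core; N⁺ still has 4 valence electrons; C⁺ still has 3 valence electrons; K⁺ is the bare [Ar] core.
Pulling an electron out of a noble-gas core costs far more than removing a remaining valence electron, so K and Li sit at the high end of IE_2.
Valence configurations: N⁺ [He]2s²2p², C⁺ [He]2s²2p¹.
Tabulated IE_2 (kJ/mol): Li 7298, N 2856, C 2353, K 3052.
Overall IE_2 order: C < N < K < Li.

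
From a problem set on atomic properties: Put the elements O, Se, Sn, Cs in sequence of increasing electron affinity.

O is in period 2, group 16; Se is in period 4, group 16; Sn is in period 5, group 14; Cs is in period 6, group 1.
Electron affinity generally becomes more exothermic across a period toward the halogens and less exothermic down a group.
These span different periods and groups, so the two trends combine.
Sn > Cs: both effects reinforce here, so Sn is clearly the higher of the two.
O > Sn: both effects reinforce here, so O is clearly the higher of the two.
Se > O: this pair runs against the simple trend — see the exception note.
Note the exception: Se has a higher electron affinity than O, contrary to the simple trend — O's compact 2p subshell gives strong electron–electron repulsion on the added electron.
For reference (kJ/mol): O 141, Se 195, Sn 107, Cs 46.
So from lowest to highest: Cs < Sn < O < Se.

Cs < Sn < O < Se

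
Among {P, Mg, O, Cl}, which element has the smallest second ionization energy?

After 1 electron has been removed, what remains? P⁺ still has 4 valence electrons; Mg⁺ still has 1 valence electron; O⁺ still has 5 valence electrons; Cl⁺ still has 6 valence electrons.
All are still removing valence electrons, so compare the +1 ions as you would atoms: IE_2 generally rises across a period (higher Z_eff) and falls down a group (larger shell), subject to the usual subshell exceptions.
Valence configurations: P⁺ [Ne]3s²3p², Mg⁺ [Ne]3s¹, O⁺ [He]2s²2p³, Cl⁺ [Ne]3s²3p⁴.
Tabulated IE_2 (kJ/mol): P 1907, Mg 1451, O 3388, Cl 2298.
Overall IE_2 order: Mg < P < Cl < O.

Mg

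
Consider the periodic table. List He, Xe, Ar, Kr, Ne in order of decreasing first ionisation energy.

He > Ne > Ar > Kr > Xe

He is in period 1, group 18; Ne is in period 2, group 18; Ar is in period 3, group 18; Kr is in period 4, group 18; Xe is in period 5, group 18.
Removing the outermost electron gets harder across a period and easier down a group.
All are in group 18, so first ionization energy increases up the group.
So from highest to lowest: He > Ne > Ar > Kr > Xe.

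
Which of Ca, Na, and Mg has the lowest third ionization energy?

Consider each +2 ion: Ca²⁺ is the bare [Ar] core; Na²⁺ is already 1 electron into the core; Mg²⁺ is the bare [Ne] core.
All of these are removing an electron from a noble-gas core or deeper; the smaller core (lower principal quantum number) is held far more tightly, and within a period the higher nuclear charge binds the same core more tightly.
Approximate IE_3 values (kJ/mol): Ca 4912, Na 6910, Mg 7733.
Overall IE_3 order: Ca < Na < Mg.

Ca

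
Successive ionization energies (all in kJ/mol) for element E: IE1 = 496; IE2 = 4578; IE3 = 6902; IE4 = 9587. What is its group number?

Look for the largest jump between consecutive ionization energies: IE2/IE1 ≈ 9.2, far larger than any earlier ratio.
That jump marks the point where a core electron is being removed. So the atom has 1 valence electron.
A main-group element with 1 valence electron is in group 1.

Group 1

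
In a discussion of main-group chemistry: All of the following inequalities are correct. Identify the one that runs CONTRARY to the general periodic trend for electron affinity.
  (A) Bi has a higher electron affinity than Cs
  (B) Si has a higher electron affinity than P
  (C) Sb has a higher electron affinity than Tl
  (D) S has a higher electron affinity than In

The general trend: electron affinity increases across a period and decreases down a group.
(A) Bi (period 6, group 15) vs Cs (period 6, group 1): the stated order agrees with the simple trend.
(B) Si (period 3, group 14) vs P (period 3, group 15): the stated order contradicts the simple trend.
(C) Sb (period 5, group 15) vs Tl (period 6, group 13): the stated order agrees with the simple trend.
(D) S (period 3, group 16) vs In (period 5, group 13): the stated order agrees with the simple trend.
The exception is (B): adding an electron to P's half-filled 3p³ is unfavourable, so Si (3p²) has the more exothermic EA.

(B)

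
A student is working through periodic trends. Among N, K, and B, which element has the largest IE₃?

After 2 electrons have been removed, what remains? N²⁺ still has 3 valence electrons; K²⁺ is already 1 electron into the core; B²⁺ still has 1 valence electron.
Usually core removal costs more than valence removal, but here the competition is close: a tightly held n=2 valence electron can cost more to remove than an n=3 core electron, so the actual values have to decide it.
Valence configurations: N²⁺ [He]2s²2p¹, B²⁺ [He]2s¹.
Tabulated IE_3 (kJ/mol): N 4578, K 4420, B 3660.
So the third ionization energies run B < K < N.

N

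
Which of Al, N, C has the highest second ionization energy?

N

After 1 electron has been removed, what remains? Al⁺ still has 2 valence electrons; N⁺ still has 4 valence electrons; C⁺ still has 3 valence electrons.
All are still removing valence electrons, so compare the +1 ions as you would atoms: IE_2 generally rises across a period (higher Z_eff) and falls down a group (larger shell), subject to the usual subshell exceptions.
Valence configurations: Al⁺ [Ne]3s², N⁺ [He]2s²2p², C⁺ [He]2s²2p¹.
Approximate IE_2 values (kJ/mol): Al 1817, N 2856, C 2353.
So the second ionization energies run Al < C < N.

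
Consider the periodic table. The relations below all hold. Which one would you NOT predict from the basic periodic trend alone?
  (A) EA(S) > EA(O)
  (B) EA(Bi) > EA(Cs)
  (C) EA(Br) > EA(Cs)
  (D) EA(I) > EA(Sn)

(A)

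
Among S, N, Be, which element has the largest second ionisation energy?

The second ionization energy removes an electron from the +1 ion. For each element: S⁺ still has 5 valence electrons; N⁺ still has 4 valence electrons; Be⁺ still has 1 valence electron.
All are still removing valence electrons, so compare the +1 ions as you would atoms: IE_2 generally rises across a period (higher Z_eff) and falls down a group (larger shell), subject to the usual subshell exceptions.
Valence configurations: S⁺ [Ne]3s²3p³, N⁺ [He]2s²2p², Be⁺ [He]2s¹.
The numbers (kJ/mol): S 2252, N 2856, Be 1757.
Overall IE_2 order: Be < S < N.

N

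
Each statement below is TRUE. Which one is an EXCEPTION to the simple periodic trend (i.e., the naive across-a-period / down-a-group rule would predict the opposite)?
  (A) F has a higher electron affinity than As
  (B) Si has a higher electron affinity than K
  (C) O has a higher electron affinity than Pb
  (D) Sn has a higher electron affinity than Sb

The general trend: electron affinity increases across a period and decreases down a group.
(A) F (period 2, group 17) vs As (period 4, group 15): the stated order agrees with the simple trend.
(B) Si (period 3, group 14) vs K (period 4, group 1): the stated order agrees with the simple trend.
(C) O (period 2, group 16) vs Pb (period 6, group 14): the stated order agrees with the simple trend.
(D) Sn (period 5, group 14) vs Sb (period 5, group 15): the stated order contradicts the simple trend.
The exception is (D): adding an electron to Sb's half-filled 5p³ is unfavourable, so Sn has the more exothermic EA.

(D)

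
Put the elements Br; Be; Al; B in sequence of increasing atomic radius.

Moving right in a period, electrons are added to the same shell under a stronger nuclear pull, so atoms get smaller; moving down, a new shell is opened and atoms get larger.
Neither a single period nor a single group — weigh both effects.
Be > B: both are in period 2; the period trend gives Be the larger value.
Br > Be: the two effects oppose for this pair; the down-group effect wins (114 vs 102 pm).
Al > Br: period and group pull opposite ways; the across-period shift dominates (126 vs 114 pm).
For reference (pm): Be 102, B 85, Al 126, Br 114.
So from smallest to largest: B < Be < Br < Al.

B, Be, Br, Al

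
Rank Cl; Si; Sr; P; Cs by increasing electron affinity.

Si is in period 3, group 14; P is in period 3, group 15; Cl is in period 3, group 17; Sr is in period 5, group 2; Cs is in period 6, group 1.
Adding an electron releases more energy for atoms nearer the top right (short of the noble gases).
Neither a single period nor a single group — weigh both effects.
Cs > Sr: this pair runs against the simple trend — see the exception note.
P > Cs: both effects reinforce here, so P is clearly the higher of the two.
Si > P: this pair runs against the simple trend — see the exception note.
Cl > Si: both are in period 3; the period trend gives Cl the larger value.
Note the exception: Cs has a higher electron affinity than Sr, contrary to the simple trend — adding an electron to Sr (ns²) has to open a new, higher-energy np subshell, which is unfavourable.
Note the exception: Si has a higher electron affinity than P, contrary to the simple trend — adding an electron to P's half-filled 3p³ is unfavourable, so Si (3p²) has the more exothermic EA.
For reference (kJ/mol): Si 134, P 72, Cl 349, Sr 5, Cs 46.
So from lowest to highest: Sr < Cs < P < Si < Cl.

Sr < Cs < P < Si < Cl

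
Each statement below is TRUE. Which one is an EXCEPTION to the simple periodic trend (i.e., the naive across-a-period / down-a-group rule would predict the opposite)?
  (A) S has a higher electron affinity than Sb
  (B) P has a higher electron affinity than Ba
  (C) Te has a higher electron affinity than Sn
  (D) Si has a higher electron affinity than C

(D)

The general trend: electron affinity increases across a period and decreases down a group.
(A) S (period 3, group 16) vs Sb (period 5, group 15): the stated order agrees with the simple trend.
(B) P (period 3, group 15) vs Ba (period 6, group 2): the stated order agrees with the simple trend.
(C) Te (period 5, group 16) vs Sn (period 5, group 14): the stated order agrees with the simple trend.
(D) Si (period 3, group 14) vs C (period 2, group 14): the stated order contradicts the simple trend.
The exception is (D): Si's larger, more diffuse 3p orbitals accept an added electron slightly more readily than C's compact 2p.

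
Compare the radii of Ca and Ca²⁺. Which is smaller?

Ca²⁺

Forming Ca²⁺ removes 2 electrons from Ca. Fewer electrons for the same nuclear charge means less shielding and a higher Z_eff on the remaining electrons, and for main-group metals the entire outer shell is lost.
A cation is smaller than its parent atom: Ca²⁺ < Ca.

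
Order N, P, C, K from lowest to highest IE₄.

P < K < C < N

After 3 electrons have been removed, what remains? N³⁺ still has 2 valence electrons; P³⁺ still has 2 valence electrons; C³⁺ still has 1 valence electron; K³⁺ is already 2 electrons into the core.
Usually core removal costs more than valence removal, but here the competition is close: a tightly held n=2 valence electron can cost more to remove than an n=3 core electron, so the actual values have to decide it.
Valence configurations: N³⁺ [He]2s², P³⁺ [Ne]3s², C³⁺ [He]2s¹.
Tabulated IE_4 (kJ/mol): N 7475, P 4964, C 6223, K 5877.
Putting it together, IE_4: P < K < C < N.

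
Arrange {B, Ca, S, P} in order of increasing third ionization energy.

P < S < B < Ca

The third ionization energy removes an electron from the +2 ion. For each element: B²⁺ still has 1 valence electron; Ca²⁺ is the bare [Ar] core; S²⁺ still has 4 valence electrons; P²⁺ still has 3 valence electrons.
Pulling an electron out of a noble-gas core costs far more than removing a remaining valence electron, so Ca sits at the high end of IE_3.
Valence configurations: B²⁺ [He]2s¹, S²⁺ [Ne]3s²3p², P²⁺ [Ne]3s²3p¹.
The numbers (kJ/mol): B 3660, Ca 4912, S 3357, P 2914.
So the third ionization energies run P < S < B < Ca.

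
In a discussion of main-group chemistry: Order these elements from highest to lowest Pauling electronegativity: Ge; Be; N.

Be is in period 2, group 2; N is in period 2, group 15; Ge is in period 4, group 14.
Atoms toward the upper right of the periodic table pull bonding electrons most strongly.
Here both period and group differ, so the two effects have to be weighed against each other.
Ge > Be: period and group pull opposite ways; the across-period shift dominates (2.01 vs 1.57).
N > Ge: relative to Ge, both the across-period and down-group shifts push N's electronegativity up.
For reference (Pauling): Be 1.57, N 3.04, Ge 2.01.
So from highest to lowest: N > Ge > Be.

N > Ge > Be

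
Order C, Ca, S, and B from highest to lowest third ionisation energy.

Ca > C > B > S

After 2 electrons have been removed, what remains? C²⁺ still has 2 valence electrons; Ca²⁺ is the bare [Ar] core; S²⁺ still has 4 valence electrons; B²⁺ still has 1 valence electron.
Core electrons are held far more tightly than valence electrons, so Ca tops the IE_3 order.
Valence configurations: C²⁺ [He]2s², S²⁺ [Ne]3s²3p², B²⁺ [He]2s¹.
The numbers (kJ/mol): C 4620, Ca 4912, S 3357, B 3660.
Overall IE_3 order: S < B < C < Ca.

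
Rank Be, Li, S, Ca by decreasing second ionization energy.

Li > S > Be > Ca

The second ionization energy removes an electron from the +1 ion. For each element: Be⁺ still has 1 valence electron; Li⁺ is the bare [He] core; S⁺ still has 5 valence electrons; Ca⁺ still has 1 valence electron.
Breaking into a closed-shell core is much more expensive than removing a leftover valence electron — Li has the largest IE_2 here.
Valence configurations: Be⁺ [He]2s¹, S⁺ [Ne]3s²3p³, Ca⁺ [Ar]4s¹.
Tabulated IE_2 (kJ/mol): Be 1757, Li 7298, S 2252, Ca 1145.
So the second ionization energies run Ca < Be < S < Li.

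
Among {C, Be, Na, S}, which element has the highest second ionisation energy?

Consider each +1 ion: C⁺ still has 3 valence electrons; Be⁺ still has 1 valence electron; Na⁺ is the bare [Ne] core; S⁺ still has 5 valence electrons.
Core electrons are held far more tightly than valence electrons, so Na tops the IE_2 order.
Valence configurations: C⁺ [He]2s²2p¹, Be⁺ [He]2s¹, S⁺ [Ne]3s²3p³.
Approximate IE_2 values (kJ/mol): C 2353, Be 1757, Na 4562, S 2252.
Overall IE_2 order: Be < S < C < Na.

Na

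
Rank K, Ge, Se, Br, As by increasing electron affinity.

K, As, Ge, Se, Br

Atoms with high Z_eff and room in the valence shell (especially the halogens) have the most exothermic electron affinities.
All lie in period 4; the across-period trend (electron affinity increases left to right) applies, with the exception below.
Note the exception: Ge has a higher electron affinity than As, contrary to the simple trend — adding an electron to As's half-filled 4p³ is unfavourable, so Ge (4p²) has the more exothermic EA.
For reference (kJ/mol): K 48, Ge 119, As 78, Se 195, Br 325.
So from lowest to highest: K < As < Ge < Se < Br.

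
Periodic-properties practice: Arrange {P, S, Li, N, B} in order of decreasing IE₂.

Li > N > B > S > P

Consider each +1 ion: P⁺ still has 4 valence electrons; S⁺ still has 5 valence electrons; Li⁺ is the bare [He] core; N⁺ still has 4 valence electrons; B⁺ still has 2 valence electrons.
Core electrons are held far more tightly than valence electrons, so Li tops the IE_2 order.
Valence configurations: P⁺ [Ne]3s²3p², S⁺ [Ne]3s²3p³, N⁺ [He]2s²2p², B⁺ [He]2s².
The numbers (kJ/mol): P 1907, S 2252, Li 7298, N 2856, B 2427.
So the second ionization energies run P < S < B < N < Li.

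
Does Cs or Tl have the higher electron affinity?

Cs

Cs is in period 6, group 1; Tl is in period 6, group 13.
Atoms with high Z_eff and room in the valence shell (especially the halogens) have the most exothermic electron affinities.
All lie in period 6; the across-period trend (electron affinity increases left to right) applies, with the exception below.
Note the exception: Cs has a higher electron affinity than Tl, contrary to the simple trend — Tl's ns²np¹ configuration gives only a small electron affinity — the sparsely filled np subshell binds an added electron weakly.
Approximate values (kJ/mol): Cs 46, Tl 19.
So Cs has the higher electron affinity (Cs > Tl).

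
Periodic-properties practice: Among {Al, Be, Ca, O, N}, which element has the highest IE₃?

Be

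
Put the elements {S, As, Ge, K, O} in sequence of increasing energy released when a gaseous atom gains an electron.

K, As, Ge, O, S

Atoms with high Z_eff and room in the valence shell (especially the halogens) have the most exothermic electron affinities.
Here both period and group differ, so the two effects have to be weighed against each other.
As > K: both are in period 4; the period trend gives As the larger value.
Ge > As: this pair runs against the simple trend — see the exception note.
O > Ge: relative to Ge, both the across-period and down-group shifts push O's electron affinity up.
S > O: this pair runs against the simple trend — see the exception note.
Note the exception: Ge has a higher electron affinity than As, contrary to the simple trend — adding an electron to As's half-filled 4p³ is unfavourable, so Ge (4p²) has the more exothermic EA.
Note the exception: S has a higher electron affinity than O, contrary to the simple trend — the compact 2p subshell of O repels the added electron more than S's larger 3p does.
Approximate values (kJ/mol): O 141, S 200, K 48, Ge 119, As 78.
So from lowest to highest: K < As < Ge < O < S.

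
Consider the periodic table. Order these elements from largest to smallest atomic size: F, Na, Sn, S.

F is in period 2, group 17; Na is in period 3, group 1; S is in period 3, group 16; Sn is in period 5, group 14.
Across a period the added protons contract the valence shell; down a group each new principal shell makes the atom larger.
These span different periods and groups, so the two trends combine.
S > F: both effects reinforce here, so S is clearly the larger of the two.
Sn > S: relative to S, both the across-period and down-group shifts push Sn's atomic radius up.
Na > Sn: the two effects oppose for this pair; the across-period effect wins (155 vs 140 pm).
Approximate values (pm): F 64, Na 155, S 103, Sn 140.
So from largest to smallest: Na > Sn > S > F.

Na, Sn, S, F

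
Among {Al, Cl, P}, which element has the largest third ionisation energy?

After 2 electrons have been removed, what remains? Al²⁺ still has 1 valence electron; Cl²⁺ still has 5 valence electrons; P²⁺ still has 3 valence electrons.
All are still removing valence electrons, so compare the +2 ions as you would atoms: IE_3 generally rises across a period (higher Z_eff) and falls down a group (larger shell), subject to the usual subshell exceptions.
Valence configurations: Al²⁺ [Ne]3s¹, Cl²⁺ [Ne]3s²3p³, P²⁺ [Ne]3s²3p¹.
The numbers (kJ/mol): Al 2745, Cl 3822, P 2914.
Putting it together, IE_3: Al < P < Cl.

Cl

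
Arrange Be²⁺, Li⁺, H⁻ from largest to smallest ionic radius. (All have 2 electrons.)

H⁻ > Li⁺ > Be²⁺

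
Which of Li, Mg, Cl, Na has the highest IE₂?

Li

After 1 electron has been removed, what remains? Li⁺ is the bare [He] core; Mg⁺ still has 1 valence electron; Cl⁺ still has 6 valence electrons; Na⁺ is the bare [Ne] core.
Core electrons are held far more tightly than valence electrons, so Na and Li top the IE_2 order.
Valence configurations: Mg⁺ [Ne]3s¹, Cl⁺ [Ne]3s²3p⁴.
The numbers (kJ/mol): Li 7298, Mg 1451, Cl 2298, Na 4562.
Hence IE_2: Mg < Cl < Na < Li.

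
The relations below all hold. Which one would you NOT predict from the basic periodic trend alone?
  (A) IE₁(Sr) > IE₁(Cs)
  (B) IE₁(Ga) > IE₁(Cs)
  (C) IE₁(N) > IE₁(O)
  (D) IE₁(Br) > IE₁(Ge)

The general trend: first ionisation energy increases across a period and decreases down a group.
(A) Sr (period 5, group 2) vs Cs (period 6, group 1): the stated order agrees with the simple trend.
(B) Ga (period 4, group 13) vs Cs (period 6, group 1): the stated order agrees with the simple trend.
(C) N (period 2, group 15) vs O (period 2, group 16): the stated order contradicts the simple trend.
(D) Br (period 4, group 17) vs Ge (period 4, group 14): the stated order agrees with the simple trend.
The exception is (C): pairing an electron in O's 2p⁴ costs repulsion energy, so O ionizes more easily than half-filled N (2p³).

(C)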